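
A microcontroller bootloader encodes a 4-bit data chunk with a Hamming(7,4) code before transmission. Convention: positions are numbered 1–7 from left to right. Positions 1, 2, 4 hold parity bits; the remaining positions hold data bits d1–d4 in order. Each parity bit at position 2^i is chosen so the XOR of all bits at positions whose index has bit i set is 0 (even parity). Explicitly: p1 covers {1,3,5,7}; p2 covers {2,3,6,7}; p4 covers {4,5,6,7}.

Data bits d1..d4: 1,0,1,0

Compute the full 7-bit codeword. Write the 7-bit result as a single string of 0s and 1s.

1011010

Place data at non-parity positions: p1 p2 1 p4 0 1 0
p1 (pos 1,3,5,7): XOR of data positions = 1⊕0⊕0 = 1
p2 (pos 2,3,6,7): XOR of data positions = 1⊕1⊕0 = 0
p4 (pos 4,5,6,7): XOR of data positions = 0⊕1⊕0 = 1
Codeword: 1011010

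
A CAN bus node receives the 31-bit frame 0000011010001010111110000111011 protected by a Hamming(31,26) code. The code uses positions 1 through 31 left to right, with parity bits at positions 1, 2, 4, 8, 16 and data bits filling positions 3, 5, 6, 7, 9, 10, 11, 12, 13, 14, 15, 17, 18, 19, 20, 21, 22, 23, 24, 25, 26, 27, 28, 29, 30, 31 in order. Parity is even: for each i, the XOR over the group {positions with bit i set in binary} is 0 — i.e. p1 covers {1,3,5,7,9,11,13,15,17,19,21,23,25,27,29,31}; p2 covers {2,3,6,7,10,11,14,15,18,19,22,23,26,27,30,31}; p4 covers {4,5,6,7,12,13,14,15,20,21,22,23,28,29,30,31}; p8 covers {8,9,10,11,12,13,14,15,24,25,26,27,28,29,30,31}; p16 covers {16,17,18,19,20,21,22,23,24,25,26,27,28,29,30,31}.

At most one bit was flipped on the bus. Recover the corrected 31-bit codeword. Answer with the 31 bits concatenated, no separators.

s1 (pos 1,3,5,7,9,11,13,15,17,19,21,23,25,27,29,31): 0⊕0⊕0⊕1⊕1⊕0⊕1⊕1⊕1⊕1⊕1⊕0⊕0⊕1⊕0⊕1 = 1
s2 (pos 2,3,6,7,10,11,14,15,18,19,22,23,26,27,30,31): 0⊕0⊕1⊕1⊕0⊕0⊕0⊕1⊕1⊕1⊕0⊕0⊕1⊕1⊕1⊕1 = 1
s4 (pos 4,5,6,7,12,13,14,15,20,21,22,23,28,29,30,31): 0⊕0⊕1⊕1⊕0⊕1⊕0⊕1⊕1⊕1⊕0⊕0⊕1⊕0⊕1⊕1 = 1
s8 (pos 8,9,10,11,12,13,14,15,24,25,26,27,28,29,30,31): 0⊕1⊕0⊕0⊕0⊕1⊕0⊕1⊕0⊕0⊕1⊕1⊕1⊕0⊕1⊕1 = 0
s16 (pos 16,17,18,19,20,21,22,23,24,25,26,27,28,29,30,31): 0⊕1⊕1⊕1⊕1⊕1⊕0⊕0⊕0⊕0⊕1⊕1⊕1⊕0⊕1⊕1 = 0
Syndrome s16…s1 = 00111 → error at position 7.
Flip position 7: 0000011010001010111110000111011 → 0000010010001010111110000111011

0000010010001010111110000111011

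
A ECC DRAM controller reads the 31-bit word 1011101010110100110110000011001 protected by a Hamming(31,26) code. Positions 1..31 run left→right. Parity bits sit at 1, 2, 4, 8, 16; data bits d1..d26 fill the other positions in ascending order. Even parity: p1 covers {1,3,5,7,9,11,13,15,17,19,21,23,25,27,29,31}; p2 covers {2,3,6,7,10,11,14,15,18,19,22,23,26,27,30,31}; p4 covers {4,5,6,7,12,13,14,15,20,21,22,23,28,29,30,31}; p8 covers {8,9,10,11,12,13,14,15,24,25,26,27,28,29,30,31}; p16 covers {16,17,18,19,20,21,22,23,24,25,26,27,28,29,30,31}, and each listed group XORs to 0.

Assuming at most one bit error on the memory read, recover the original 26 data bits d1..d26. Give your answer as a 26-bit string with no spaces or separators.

11011011010110110000011011

s1 (pos 1,3,5,7,9,11,13,15,17,19,21,23,25,27,29,31): 1⊕1⊕1⊕1⊕1⊕1⊕0⊕0⊕1⊕0⊕1⊕0⊕0⊕1⊕0⊕1 = 0
s2 (pos 2,3,6,7,10,11,14,15,18,19,22,23,26,27,30,31): 0⊕1⊕0⊕1⊕0⊕1⊕1⊕0⊕1⊕0⊕0⊕0⊕0⊕1⊕0⊕1 = 1
s4 (pos 4,5,6,7,12,13,14,15,20,21,22,23,28,29,30,31): 1⊕1⊕0⊕1⊕1⊕0⊕1⊕0⊕1⊕1⊕0⊕0⊕1⊕0⊕0⊕1 = 1
s8 (pos 8,9,10,11,12,13,14,15,24,25,26,27,28,29,30,31): 0⊕1⊕0⊕1⊕1⊕0⊕1⊕0⊕0⊕0⊕0⊕1⊕1⊕0⊕0⊕1 = 1
s16 (pos 16,17,18,19,20,21,22,23,24,25,26,27,28,29,30,31): 0⊕1⊕1⊕0⊕1⊕1⊕0⊕0⊕0⊕0⊕0⊕1⊕1⊕0⊕0⊕1 = 1
Syndrome s16…s1 = 11110 → error at position 30.
Flip position 30: 1011101010110100110110000011001 → 1011101010110100110110000011011
Read data bits from positions 3,5,6,7,9,10,11,12,13,14,15,17,18,19,20,21,22,23,24,25,26,27,28,29,30,31: 11011011010110110000011011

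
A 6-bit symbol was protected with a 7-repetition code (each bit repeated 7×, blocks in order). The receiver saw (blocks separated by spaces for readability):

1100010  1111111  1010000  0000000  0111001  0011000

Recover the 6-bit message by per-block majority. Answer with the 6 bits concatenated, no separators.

Block 1 (1100010): 3 ones → 0
Block 2 (1111111): 7 ones → 1
Block 3 (1010000): 2 ones → 0
Block 4 (0000000): 0 ones → 0
Block 5 (0111001): 4 ones → 1
Block 6 (0011000): 2 ones → 0

010010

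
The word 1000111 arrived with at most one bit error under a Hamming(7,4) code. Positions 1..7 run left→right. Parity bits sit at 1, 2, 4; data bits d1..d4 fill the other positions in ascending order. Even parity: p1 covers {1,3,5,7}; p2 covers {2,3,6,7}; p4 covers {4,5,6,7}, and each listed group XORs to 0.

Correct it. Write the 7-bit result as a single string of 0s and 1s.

1000011

s1 (pos 1,3,5,7): 1⊕0⊕1⊕1 = 1
s2 (pos 2,3,6,7): 0⊕0⊕1⊕1 = 0
s4 (pos 4,5,6,7): 0⊕1⊕1⊕1 = 1
Syndrome s4…s1 = 101 → error at position 5.
Flip position 5: 1000111 → 1000011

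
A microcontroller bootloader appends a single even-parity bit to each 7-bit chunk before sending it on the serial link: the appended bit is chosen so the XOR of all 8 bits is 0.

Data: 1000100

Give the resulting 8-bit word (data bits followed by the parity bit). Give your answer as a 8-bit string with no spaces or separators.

XOR of the 7 data bits: 1⊕0⊕0⊕0⊕1⊕0⊕0 = 0
Parity bit = 0 (so all 8 bits XOR to 0).

10001000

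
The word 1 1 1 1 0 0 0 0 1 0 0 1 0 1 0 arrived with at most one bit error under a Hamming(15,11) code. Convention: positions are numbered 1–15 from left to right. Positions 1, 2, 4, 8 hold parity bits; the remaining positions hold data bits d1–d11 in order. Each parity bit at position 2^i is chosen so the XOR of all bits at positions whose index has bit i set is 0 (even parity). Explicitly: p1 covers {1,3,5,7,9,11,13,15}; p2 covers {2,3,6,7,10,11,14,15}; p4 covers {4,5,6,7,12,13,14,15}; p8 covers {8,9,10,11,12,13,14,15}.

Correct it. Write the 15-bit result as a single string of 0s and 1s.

s1 (pos 1,3,5,7,9,11,13,15): 1⊕1⊕0⊕0⊕1⊕0⊕0⊕0 = 1
s2 (pos 2,3,6,7,10,11,14,15): 1⊕1⊕0⊕0⊕0⊕0⊕1⊕0 = 1
s4 (pos 4,5,6,7,12,13,14,15): 1⊕0⊕0⊕0⊕1⊕0⊕1⊕0 = 1
s8 (pos 8,9,10,11,12,13,14,15): 0⊕1⊕0⊕0⊕1⊕0⊕1⊕0 = 1
Syndrome s8…s1 = 1111 → error at position 15.
Flip position 15: 111100001001010 → 111100001001011

111100001001011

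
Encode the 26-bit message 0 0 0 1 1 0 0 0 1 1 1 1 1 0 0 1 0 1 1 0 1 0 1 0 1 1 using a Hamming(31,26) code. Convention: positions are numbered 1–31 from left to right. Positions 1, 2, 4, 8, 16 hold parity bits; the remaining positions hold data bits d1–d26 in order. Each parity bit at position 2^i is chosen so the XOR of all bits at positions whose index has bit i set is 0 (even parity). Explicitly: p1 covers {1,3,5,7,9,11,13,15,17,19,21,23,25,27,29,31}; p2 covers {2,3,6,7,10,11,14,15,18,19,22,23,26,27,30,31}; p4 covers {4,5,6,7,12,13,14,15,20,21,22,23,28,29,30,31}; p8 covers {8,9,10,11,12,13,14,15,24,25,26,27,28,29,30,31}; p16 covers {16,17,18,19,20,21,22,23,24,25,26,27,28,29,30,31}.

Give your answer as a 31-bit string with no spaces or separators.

Place data at non-parity positions: p1 p2 0 p4 0 0 1 p8 1 0 0 0 1 1 1 p16 1 1 0 0 1 0 1 1 0 1 0 1 0 1 1
p1 (pos 1,3,5,7,9,11,13,15,17,19,21,23,25,27,29,31): XOR of data positions = 0⊕0⊕1⊕1⊕0⊕1⊕1⊕1⊕0⊕1⊕1⊕0⊕0⊕0⊕1 = 0
p2 (pos 2,3,6,7,10,11,14,15,18,19,22,23,26,27,30,31): XOR of data positions = 0⊕0⊕1⊕0⊕0⊕1⊕1⊕1⊕0⊕0⊕1⊕1⊕0⊕1⊕1 = 0
p4 (pos 4,5,6,7,12,13,14,15,20,21,22,23,28,29,30,31): XOR of data positions = 0⊕0⊕1⊕0⊕1⊕1⊕1⊕0⊕1⊕0⊕1⊕1⊕0⊕1⊕1 = 1
p8 (pos 8,9,10,11,12,13,14,15,24,25,26,27,28,29,30,31): XOR of data positions = 1⊕0⊕0⊕0⊕1⊕1⊕1⊕1⊕0⊕1⊕0⊕1⊕0⊕1⊕1 = 1
p16 (pos 16,17,18,19,20,21,22,23,24,25,26,27,28,29,30,31): XOR of data positions = 1⊕1⊕0⊕0⊕1⊕0⊕1⊕1⊕0⊕1⊕0⊕1⊕0⊕1⊕1 = 1
Codeword: 0001001110001111110010110101011

0001001110001111110010110101011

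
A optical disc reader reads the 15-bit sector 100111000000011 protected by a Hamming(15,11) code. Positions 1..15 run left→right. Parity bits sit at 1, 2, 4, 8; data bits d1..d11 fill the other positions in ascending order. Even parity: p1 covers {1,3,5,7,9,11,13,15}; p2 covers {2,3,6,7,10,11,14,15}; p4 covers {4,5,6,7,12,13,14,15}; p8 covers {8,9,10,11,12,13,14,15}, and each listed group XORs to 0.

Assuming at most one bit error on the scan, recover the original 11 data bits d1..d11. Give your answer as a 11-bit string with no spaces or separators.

01110000011

s1 (pos 1,3,5,7,9,11,13,15): 1⊕0⊕1⊕0⊕0⊕0⊕0⊕1 = 1
s2 (pos 2,3,6,7,10,11,14,15): 0⊕0⊕1⊕0⊕0⊕0⊕1⊕1 = 1
s4 (pos 4,5,6,7,12,13,14,15): 1⊕1⊕1⊕0⊕0⊕0⊕1⊕1 = 1
s8 (pos 8,9,10,11,12,13,14,15): 0⊕0⊕0⊕0⊕0⊕0⊕1⊕1 = 0
Syndrome s8…s1 = 0111 → error at position 7.
Flip position 7: 100111000000011 → 100111100000011
Read data bits from positions 3,5,6,7,9,10,11,12,13,14,15: 01110000011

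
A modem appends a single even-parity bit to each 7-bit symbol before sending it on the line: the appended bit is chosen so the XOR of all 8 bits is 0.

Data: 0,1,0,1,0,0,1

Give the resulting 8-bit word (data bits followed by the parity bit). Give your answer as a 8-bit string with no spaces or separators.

XOR of the 7 data bits: 0⊕1⊕0⊕1⊕0⊕0⊕1 = 1
Parity bit = 1 (so all 8 bits XOR to 0).

01010011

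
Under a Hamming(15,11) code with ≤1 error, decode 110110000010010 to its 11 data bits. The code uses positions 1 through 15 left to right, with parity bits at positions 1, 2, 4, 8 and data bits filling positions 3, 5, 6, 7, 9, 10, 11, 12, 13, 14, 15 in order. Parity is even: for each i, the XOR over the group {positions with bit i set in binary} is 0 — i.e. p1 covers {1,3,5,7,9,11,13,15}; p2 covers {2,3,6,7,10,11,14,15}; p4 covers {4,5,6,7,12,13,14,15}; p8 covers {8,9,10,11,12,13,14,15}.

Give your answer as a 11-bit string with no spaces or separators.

s1 (pos 1,3,5,7,9,11,13,15): 1⊕0⊕1⊕0⊕0⊕1⊕0⊕0 = 1
s2 (pos 2,3,6,7,10,11,14,15): 1⊕0⊕0⊕0⊕0⊕1⊕1⊕0 = 1
s4 (pos 4,5,6,7,12,13,14,15): 1⊕1⊕0⊕0⊕0⊕0⊕1⊕0 = 1
s8 (pos 8,9,10,11,12,13,14,15): 0⊕0⊕0⊕1⊕0⊕0⊕1⊕0 = 0
Syndrome s8…s1 = 0111 → error at position 7.
Flip position 7: 110110000010010 → 110110100010010
Read data bits from positions 3,5,6,7,9,10,11,12,13,14,15: 01010010010

01010010010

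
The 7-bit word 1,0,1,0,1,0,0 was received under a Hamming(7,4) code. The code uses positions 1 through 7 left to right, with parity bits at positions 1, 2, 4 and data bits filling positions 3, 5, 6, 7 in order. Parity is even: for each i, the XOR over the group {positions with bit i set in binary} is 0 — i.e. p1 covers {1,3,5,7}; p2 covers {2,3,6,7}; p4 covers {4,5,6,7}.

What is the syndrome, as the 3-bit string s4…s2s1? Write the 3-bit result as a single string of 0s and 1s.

s1 (pos 1,3,5,7): 1⊕1⊕1⊕0 = 1
s2 (pos 2,3,6,7): 0⊕1⊕0⊕0 = 1
s4 (pos 4,5,6,7): 0⊕1⊕0⊕0 = 1
Syndrome s4…s1 = 111 → error at position 7.

111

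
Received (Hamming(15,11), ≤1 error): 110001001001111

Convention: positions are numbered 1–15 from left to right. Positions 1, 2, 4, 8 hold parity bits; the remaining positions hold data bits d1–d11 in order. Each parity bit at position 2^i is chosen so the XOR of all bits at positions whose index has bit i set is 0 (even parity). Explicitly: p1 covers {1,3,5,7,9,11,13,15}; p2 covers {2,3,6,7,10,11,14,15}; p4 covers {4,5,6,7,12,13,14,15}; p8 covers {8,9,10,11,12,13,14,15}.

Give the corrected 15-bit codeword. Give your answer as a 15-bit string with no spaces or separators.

s1 (pos 1,3,5,7,9,11,13,15): 1⊕0⊕0⊕0⊕1⊕0⊕1⊕1 = 0
s2 (pos 2,3,6,7,10,11,14,15): 1⊕0⊕1⊕0⊕0⊕0⊕1⊕1 = 0
s4 (pos 4,5,6,7,12,13,14,15): 0⊕0⊕1⊕0⊕1⊕1⊕1⊕1 = 1
s8 (pos 8,9,10,11,12,13,14,15): 0⊕1⊕0⊕0⊕1⊕1⊕1⊕1 = 1
Syndrome s8…s1 = 1100 → error at position 12.
Flip position 12: 110001001001111 → 110001001000111

110001001000111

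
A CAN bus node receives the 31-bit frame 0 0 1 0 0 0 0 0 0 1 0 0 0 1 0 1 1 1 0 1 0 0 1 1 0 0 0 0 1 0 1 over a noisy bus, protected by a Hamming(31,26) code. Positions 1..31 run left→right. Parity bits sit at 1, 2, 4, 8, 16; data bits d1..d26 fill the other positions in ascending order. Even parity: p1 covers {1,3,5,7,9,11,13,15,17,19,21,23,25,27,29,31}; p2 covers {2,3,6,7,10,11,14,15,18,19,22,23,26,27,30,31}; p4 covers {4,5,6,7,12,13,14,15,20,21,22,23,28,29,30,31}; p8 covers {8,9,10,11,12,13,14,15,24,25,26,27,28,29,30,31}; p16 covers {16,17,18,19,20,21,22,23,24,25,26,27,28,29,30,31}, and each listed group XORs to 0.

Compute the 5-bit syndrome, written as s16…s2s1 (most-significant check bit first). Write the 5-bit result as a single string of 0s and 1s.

s1 (pos 1,3,5,7,9,11,13,15,17,19,21,23,25,27,29,31): 0⊕1⊕0⊕0⊕0⊕0⊕0⊕0⊕1⊕0⊕0⊕1⊕0⊕0⊕1⊕1 = 1
s2 (pos 2,3,6,7,10,11,14,15,18,19,22,23,26,27,30,31): 0⊕1⊕0⊕0⊕1⊕0⊕1⊕0⊕1⊕0⊕0⊕1⊕0⊕0⊕0⊕1 = 0
s4 (pos 4,5,6,7,12,13,14,15,20,21,22,23,28,29,30,31): 0⊕0⊕0⊕0⊕0⊕0⊕1⊕0⊕1⊕0⊕0⊕1⊕0⊕1⊕0⊕1 = 1
s8 (pos 8,9,10,11,12,13,14,15,24,25,26,27,28,29,30,31): 0⊕0⊕1⊕0⊕0⊕0⊕1⊕0⊕1⊕0⊕0⊕0⊕0⊕1⊕0⊕1 = 1
s16 (pos 16,17,18,19,20,21,22,23,24,25,26,27,28,29,30,31): 1⊕1⊕1⊕0⊕1⊕0⊕0⊕1⊕1⊕0⊕0⊕0⊕0⊕1⊕0⊕1 = 0
Syndrome s16…s1 = 01101 → error at position 13.

01101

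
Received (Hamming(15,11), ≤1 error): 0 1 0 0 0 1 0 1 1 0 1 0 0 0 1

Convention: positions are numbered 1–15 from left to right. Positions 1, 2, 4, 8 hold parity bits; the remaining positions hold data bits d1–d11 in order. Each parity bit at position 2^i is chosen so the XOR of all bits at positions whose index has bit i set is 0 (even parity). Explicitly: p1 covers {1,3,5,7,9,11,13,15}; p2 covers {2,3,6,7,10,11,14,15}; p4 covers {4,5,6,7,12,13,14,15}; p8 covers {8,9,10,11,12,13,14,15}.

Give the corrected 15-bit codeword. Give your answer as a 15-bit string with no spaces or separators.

110001011010001

s1 (pos 1,3,5,7,9,11,13,15): 0⊕0⊕0⊕0⊕1⊕1⊕0⊕1 = 1
s2 (pos 2,3,6,7,10,11,14,15): 1⊕0⊕1⊕0⊕0⊕1⊕0⊕1 = 0
s4 (pos 4,5,6,7,12,13,14,15): 0⊕0⊕1⊕0⊕0⊕0⊕0⊕1 = 0
s8 (pos 8,9,10,11,12,13,14,15): 1⊕1⊕0⊕1⊕0⊕0⊕0⊕1 = 0
Syndrome s8…s1 = 0001 → error at position 1.
Flip position 1: 010001011010001 → 110001011010001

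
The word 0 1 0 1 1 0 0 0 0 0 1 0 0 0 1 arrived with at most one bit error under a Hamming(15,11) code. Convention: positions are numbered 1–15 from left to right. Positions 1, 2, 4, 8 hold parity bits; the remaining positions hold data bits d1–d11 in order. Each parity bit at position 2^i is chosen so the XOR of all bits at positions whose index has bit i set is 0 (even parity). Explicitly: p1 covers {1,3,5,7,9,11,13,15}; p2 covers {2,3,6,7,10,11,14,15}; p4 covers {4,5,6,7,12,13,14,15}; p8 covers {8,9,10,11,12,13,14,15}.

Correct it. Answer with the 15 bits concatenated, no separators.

s1 (pos 1,3,5,7,9,11,13,15): 0⊕0⊕1⊕0⊕0⊕1⊕0⊕1 = 1
s2 (pos 2,3,6,7,10,11,14,15): 1⊕0⊕0⊕0⊕0⊕1⊕0⊕1 = 1
s4 (pos 4,5,6,7,12,13,14,15): 1⊕1⊕0⊕0⊕0⊕0⊕0⊕1 = 1
s8 (pos 8,9,10,11,12,13,14,15): 0⊕0⊕0⊕1⊕0⊕0⊕0⊕1 = 0
Syndrome s8…s1 = 0111 → error at position 7.
Flip position 7: 010110000010001 → 010110100010001

010110100010001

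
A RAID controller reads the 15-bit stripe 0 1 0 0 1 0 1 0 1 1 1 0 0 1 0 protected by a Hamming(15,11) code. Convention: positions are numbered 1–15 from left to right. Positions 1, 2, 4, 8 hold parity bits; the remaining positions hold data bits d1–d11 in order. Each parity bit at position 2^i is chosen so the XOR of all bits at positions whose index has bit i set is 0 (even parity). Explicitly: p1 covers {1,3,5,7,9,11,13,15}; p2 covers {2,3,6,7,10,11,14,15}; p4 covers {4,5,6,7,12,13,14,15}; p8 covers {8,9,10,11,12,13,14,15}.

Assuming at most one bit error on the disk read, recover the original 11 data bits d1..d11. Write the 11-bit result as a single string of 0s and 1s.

s1 (pos 1,3,5,7,9,11,13,15): 0⊕0⊕1⊕1⊕1⊕1⊕0⊕0 = 0
s2 (pos 2,3,6,7,10,11,14,15): 1⊕0⊕0⊕1⊕1⊕1⊕1⊕0 = 1
s4 (pos 4,5,6,7,12,13,14,15): 0⊕1⊕0⊕1⊕0⊕0⊕1⊕0 = 1
s8 (pos 8,9,10,11,12,13,14,15): 0⊕1⊕1⊕1⊕0⊕0⊕1⊕0 = 0
Syndrome s8…s1 = 0110 → error at position 6.
Flip position 6: 010010101110010 → 010011101110010
Read data bits from positions 3,5,6,7,9,10,11,12,13,14,15: 01111110010

01111110010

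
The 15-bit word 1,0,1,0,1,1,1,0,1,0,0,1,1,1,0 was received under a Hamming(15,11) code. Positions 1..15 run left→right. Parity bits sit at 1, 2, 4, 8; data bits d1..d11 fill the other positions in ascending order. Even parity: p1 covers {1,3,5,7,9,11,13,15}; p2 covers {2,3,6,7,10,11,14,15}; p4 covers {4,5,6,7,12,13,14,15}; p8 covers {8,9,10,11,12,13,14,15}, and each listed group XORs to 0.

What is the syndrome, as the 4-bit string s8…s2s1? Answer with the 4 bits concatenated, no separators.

s1 (pos 1,3,5,7,9,11,13,15): 1⊕1⊕1⊕1⊕1⊕0⊕1⊕0 = 0
s2 (pos 2,3,6,7,10,11,14,15): 0⊕1⊕1⊕1⊕0⊕0⊕1⊕0 = 0
s4 (pos 4,5,6,7,12,13,14,15): 0⊕1⊕1⊕1⊕1⊕1⊕1⊕0 = 0
s8 (pos 8,9,10,11,12,13,14,15): 0⊕1⊕0⊕0⊕1⊕1⊕1⊕0 = 0
Syndrome s8…s1 = 0000 → no error.

0000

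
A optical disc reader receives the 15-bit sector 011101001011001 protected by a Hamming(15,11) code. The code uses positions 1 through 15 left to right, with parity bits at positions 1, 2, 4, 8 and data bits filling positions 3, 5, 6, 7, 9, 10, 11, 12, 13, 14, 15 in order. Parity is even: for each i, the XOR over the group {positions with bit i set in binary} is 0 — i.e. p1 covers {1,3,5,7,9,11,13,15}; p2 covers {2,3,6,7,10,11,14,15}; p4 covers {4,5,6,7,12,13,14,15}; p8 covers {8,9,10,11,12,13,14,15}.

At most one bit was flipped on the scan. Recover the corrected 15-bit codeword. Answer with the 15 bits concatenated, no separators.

s1 (pos 1,3,5,7,9,11,13,15): 0⊕1⊕0⊕0⊕1⊕1⊕0⊕1 = 0
s2 (pos 2,3,6,7,10,11,14,15): 1⊕1⊕1⊕0⊕0⊕1⊕0⊕1 = 1
s4 (pos 4,5,6,7,12,13,14,15): 1⊕0⊕1⊕0⊕1⊕0⊕0⊕1 = 0
s8 (pos 8,9,10,11,12,13,14,15): 0⊕1⊕0⊕1⊕1⊕0⊕0⊕1 = 0
Syndrome s8…s1 = 0010 → error at position 2.
Flip position 2: 011101001011001 → 001101001011001

001101001011001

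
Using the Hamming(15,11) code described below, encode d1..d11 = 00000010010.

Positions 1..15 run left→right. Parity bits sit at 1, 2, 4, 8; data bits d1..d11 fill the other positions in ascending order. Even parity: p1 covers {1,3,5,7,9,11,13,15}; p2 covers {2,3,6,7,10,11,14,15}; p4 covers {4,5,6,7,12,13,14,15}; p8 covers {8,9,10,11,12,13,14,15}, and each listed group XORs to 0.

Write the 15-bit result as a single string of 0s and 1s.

Place data at non-parity positions: p1 p2 0 p4 0 0 0 p8 0 0 1 0 0 1 0
p1 (pos 1,3,5,7,9,11,13,15): XOR of data positions = 0⊕0⊕0⊕0⊕1⊕0⊕0 = 1
p2 (pos 2,3,6,7,10,11,14,15): XOR of data positions = 0⊕0⊕0⊕0⊕1⊕1⊕0 = 0
p4 (pos 4,5,6,7,12,13,14,15): XOR of data positions = 0⊕0⊕0⊕0⊕0⊕1⊕0 = 1
p8 (pos 8,9,10,11,12,13,14,15): XOR of data positions = 0⊕0⊕1⊕0⊕0⊕1⊕0 = 0
Codeword: 100100000010010

100100000010010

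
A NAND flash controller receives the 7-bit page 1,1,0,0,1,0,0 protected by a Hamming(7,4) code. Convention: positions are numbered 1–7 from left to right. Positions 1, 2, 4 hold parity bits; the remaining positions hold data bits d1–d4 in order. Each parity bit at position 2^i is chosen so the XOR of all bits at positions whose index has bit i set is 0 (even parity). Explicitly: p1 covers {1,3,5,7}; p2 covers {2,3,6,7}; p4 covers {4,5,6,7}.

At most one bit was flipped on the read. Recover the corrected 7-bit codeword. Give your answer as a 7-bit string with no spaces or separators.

1100110

s1 (pos 1,3,5,7): 1⊕0⊕1⊕0 = 0
s2 (pos 2,3,6,7): 1⊕0⊕0⊕0 = 1
s4 (pos 4,5,6,7): 0⊕1⊕0⊕0 = 1
Syndrome s4…s1 = 110 → error at position 6.
Flip position 6: 1100100 → 1100110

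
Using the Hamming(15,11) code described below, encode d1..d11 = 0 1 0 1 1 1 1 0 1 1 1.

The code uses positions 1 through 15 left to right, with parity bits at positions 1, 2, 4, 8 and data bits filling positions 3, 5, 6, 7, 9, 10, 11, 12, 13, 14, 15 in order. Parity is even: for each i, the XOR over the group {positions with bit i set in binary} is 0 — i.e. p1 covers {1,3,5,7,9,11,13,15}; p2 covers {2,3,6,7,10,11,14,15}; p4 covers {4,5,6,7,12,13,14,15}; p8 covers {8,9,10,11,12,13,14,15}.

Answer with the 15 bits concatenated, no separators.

Place data at non-parity positions: p1 p2 0 p4 1 0 1 p8 1 1 1 0 1 1 1
p1 (pos 1,3,5,7,9,11,13,15): XOR of data positions = 0⊕1⊕1⊕1⊕1⊕1⊕1 = 0
p2 (pos 2,3,6,7,10,11,14,15): XOR of data positions = 0⊕0⊕1⊕1⊕1⊕1⊕1 = 1
p4 (pos 4,5,6,7,12,13,14,15): XOR of data positions = 1⊕0⊕1⊕0⊕1⊕1⊕1 = 1
p8 (pos 8,9,10,11,12,13,14,15): XOR of data positions = 1⊕1⊕1⊕0⊕1⊕1⊕1 = 0
Codeword: 010110101110111

010110101110111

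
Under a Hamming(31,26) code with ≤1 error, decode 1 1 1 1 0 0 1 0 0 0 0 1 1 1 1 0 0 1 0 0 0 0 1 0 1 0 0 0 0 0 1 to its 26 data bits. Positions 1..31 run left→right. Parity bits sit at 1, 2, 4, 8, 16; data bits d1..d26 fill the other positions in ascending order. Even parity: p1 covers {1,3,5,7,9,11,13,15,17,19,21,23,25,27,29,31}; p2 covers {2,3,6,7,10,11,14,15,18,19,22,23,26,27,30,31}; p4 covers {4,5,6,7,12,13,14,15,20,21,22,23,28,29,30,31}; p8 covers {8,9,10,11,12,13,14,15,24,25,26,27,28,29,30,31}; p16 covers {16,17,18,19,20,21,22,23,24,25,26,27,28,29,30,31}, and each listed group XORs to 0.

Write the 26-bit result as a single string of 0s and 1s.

s1 (pos 1,3,5,7,9,11,13,15,17,19,21,23,25,27,29,31): 1⊕1⊕0⊕1⊕0⊕0⊕1⊕1⊕0⊕0⊕0⊕1⊕1⊕0⊕0⊕1 = 0
s2 (pos 2,3,6,7,10,11,14,15,18,19,22,23,26,27,30,31): 1⊕1⊕0⊕1⊕0⊕0⊕1⊕1⊕1⊕0⊕0⊕1⊕0⊕0⊕0⊕1 = 0
s4 (pos 4,5,6,7,12,13,14,15,20,21,22,23,28,29,30,31): 1⊕0⊕0⊕1⊕1⊕1⊕1⊕1⊕0⊕0⊕0⊕1⊕0⊕0⊕0⊕1 = 0
s8 (pos 8,9,10,11,12,13,14,15,24,25,26,27,28,29,30,31): 0⊕0⊕0⊕0⊕1⊕1⊕1⊕1⊕0⊕1⊕0⊕0⊕0⊕0⊕0⊕1 = 0
s16 (pos 16,17,18,19,20,21,22,23,24,25,26,27,28,29,30,31): 0⊕0⊕1⊕0⊕0⊕0⊕0⊕1⊕0⊕1⊕0⊕0⊕0⊕0⊕0⊕1 = 0
Syndrome s16…s1 = 00000 → no error.
Read data bits from positions 3,5,6,7,9,10,11,12,13,14,15,17,18,19,20,21,22,23,24,25,26,27,28,29,30,31: 10010001111010000101000001

10010001111010000101000001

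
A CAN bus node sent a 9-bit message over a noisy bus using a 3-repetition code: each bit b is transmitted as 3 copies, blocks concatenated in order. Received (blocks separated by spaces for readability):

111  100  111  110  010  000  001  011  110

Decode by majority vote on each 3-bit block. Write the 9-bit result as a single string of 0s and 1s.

Block 1 (111): 3 ones → 1
Block 2 (100): 1 one → 0
Block 3 (111): 3 ones → 1
Block 4 (110): 2 ones → 1
Block 5 (010): 1 one → 0
Block 6 (000): 0 ones → 0
Block 7 (001): 1 one → 0
Block 8 (011): 2 ones → 1
Block 9 (110): 2 ones → 1

101100011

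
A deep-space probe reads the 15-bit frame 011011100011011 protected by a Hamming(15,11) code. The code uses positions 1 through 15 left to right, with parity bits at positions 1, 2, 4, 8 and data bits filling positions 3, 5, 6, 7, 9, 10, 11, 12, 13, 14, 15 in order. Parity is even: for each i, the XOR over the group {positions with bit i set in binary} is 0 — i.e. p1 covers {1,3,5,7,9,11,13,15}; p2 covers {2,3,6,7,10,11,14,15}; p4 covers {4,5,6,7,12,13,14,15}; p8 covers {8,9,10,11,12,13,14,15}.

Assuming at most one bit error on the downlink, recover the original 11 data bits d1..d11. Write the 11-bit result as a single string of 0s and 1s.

s1 (pos 1,3,5,7,9,11,13,15): 0⊕1⊕1⊕1⊕0⊕1⊕0⊕1 = 1
s2 (pos 2,3,6,7,10,11,14,15): 1⊕1⊕1⊕1⊕0⊕1⊕1⊕1 = 1
s4 (pos 4,5,6,7,12,13,14,15): 0⊕1⊕1⊕1⊕1⊕0⊕1⊕1 = 0
s8 (pos 8,9,10,11,12,13,14,15): 0⊕0⊕0⊕1⊕1⊕0⊕1⊕1 = 0
Syndrome s8…s1 = 0011 → error at position 3.
Flip position 3: 011011100011011 → 010011100011011
Read data bits from positions 3,5,6,7,9,10,11,12,13,14,15: 01110011011

01110011011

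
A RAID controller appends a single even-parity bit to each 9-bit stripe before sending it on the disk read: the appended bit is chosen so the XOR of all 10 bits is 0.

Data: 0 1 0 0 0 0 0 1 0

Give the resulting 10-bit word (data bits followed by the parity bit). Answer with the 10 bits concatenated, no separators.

0100000100

XOR of the 9 data bits: 0⊕1⊕0⊕0⊕0⊕0⊕0⊕1⊕0 = 0
Parity bit = 0 (so all 10 bits XOR to 0).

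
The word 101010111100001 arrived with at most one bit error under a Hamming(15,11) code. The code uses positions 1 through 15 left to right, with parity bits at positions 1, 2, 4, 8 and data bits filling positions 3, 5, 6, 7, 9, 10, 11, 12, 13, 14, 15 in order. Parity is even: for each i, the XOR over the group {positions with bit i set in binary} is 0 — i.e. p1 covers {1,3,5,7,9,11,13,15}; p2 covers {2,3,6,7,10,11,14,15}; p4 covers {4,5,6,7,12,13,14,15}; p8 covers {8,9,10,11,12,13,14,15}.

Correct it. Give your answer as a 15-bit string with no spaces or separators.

101110111100001

s1 (pos 1,3,5,7,9,11,13,15): 1⊕1⊕1⊕1⊕1⊕0⊕0⊕1 = 0
s2 (pos 2,3,6,7,10,11,14,15): 0⊕1⊕0⊕1⊕1⊕0⊕0⊕1 = 0
s4 (pos 4,5,6,7,12,13,14,15): 0⊕1⊕0⊕1⊕0⊕0⊕0⊕1 = 1
s8 (pos 8,9,10,11,12,13,14,15): 1⊕1⊕1⊕0⊕0⊕0⊕0⊕1 = 0
Syndrome s8…s1 = 0100 → error at position 4.
Flip position 4: 101010111100001 → 101110111100001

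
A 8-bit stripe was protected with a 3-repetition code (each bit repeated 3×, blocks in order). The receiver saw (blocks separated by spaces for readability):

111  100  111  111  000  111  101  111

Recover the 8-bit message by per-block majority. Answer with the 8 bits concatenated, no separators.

Block 1 (111): 3 ones → 1
Block 2 (100): 1 one → 0
Block 3 (111): 3 ones → 1
Block 4 (111): 3 ones → 1
Block 5 (000): 0 ones → 0
Block 6 (111): 3 ones → 1
Block 7 (101): 2 ones → 1
Block 8 (111): 3 ones → 1

10110111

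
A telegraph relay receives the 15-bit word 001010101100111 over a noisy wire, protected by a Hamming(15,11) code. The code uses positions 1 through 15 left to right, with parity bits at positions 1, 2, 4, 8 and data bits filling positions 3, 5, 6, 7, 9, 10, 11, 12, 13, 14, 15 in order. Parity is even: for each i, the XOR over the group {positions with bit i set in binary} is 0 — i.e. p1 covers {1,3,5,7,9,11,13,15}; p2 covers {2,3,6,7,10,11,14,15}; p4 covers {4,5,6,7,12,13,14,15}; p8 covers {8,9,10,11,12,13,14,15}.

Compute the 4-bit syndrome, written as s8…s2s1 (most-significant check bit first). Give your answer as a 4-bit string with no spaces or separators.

s1 (pos 1,3,5,7,9,11,13,15): 0⊕1⊕1⊕1⊕1⊕0⊕1⊕1 = 0
s2 (pos 2,3,6,7,10,11,14,15): 0⊕1⊕0⊕1⊕1⊕0⊕1⊕1 = 1
s4 (pos 4,5,6,7,12,13,14,15): 0⊕1⊕0⊕1⊕0⊕1⊕1⊕1 = 1
s8 (pos 8,9,10,11,12,13,14,15): 0⊕1⊕1⊕0⊕0⊕1⊕1⊕1 = 1
Syndrome s8…s1 = 1110 → error at position 14.

1110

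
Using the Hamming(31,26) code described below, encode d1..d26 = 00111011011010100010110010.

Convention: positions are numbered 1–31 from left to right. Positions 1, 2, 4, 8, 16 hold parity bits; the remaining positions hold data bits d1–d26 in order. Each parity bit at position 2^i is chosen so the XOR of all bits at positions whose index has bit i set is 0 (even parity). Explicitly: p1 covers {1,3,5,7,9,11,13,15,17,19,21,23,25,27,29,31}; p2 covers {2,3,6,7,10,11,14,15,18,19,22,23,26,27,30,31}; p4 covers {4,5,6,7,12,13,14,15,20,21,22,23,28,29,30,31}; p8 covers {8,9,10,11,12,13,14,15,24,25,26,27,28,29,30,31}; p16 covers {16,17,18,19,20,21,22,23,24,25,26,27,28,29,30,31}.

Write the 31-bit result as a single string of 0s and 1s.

1101011110110110010100010110010

Place data at non-parity positions: p1 p2 0 p4 0 1 1 p8 1 0 1 1 0 1 1 p16 0 1 0 1 0 0 0 1 0 1 1 0 0 1 0
p1 (pos 1,3,5,7,9,11,13,15,17,19,21,23,25,27,29,31): XOR of data positions = 0⊕0⊕1⊕1⊕1⊕0⊕1⊕0⊕0⊕0⊕0⊕0⊕1⊕0⊕0 = 1
p2 (pos 2,3,6,7,10,11,14,15,18,19,22,23,26,27,30,31): XOR of data positions = 0⊕1⊕1⊕0⊕1⊕1⊕1⊕1⊕0⊕0⊕0⊕1⊕1⊕1⊕0 = 1
p4 (pos 4,5,6,7,12,13,14,15,20,21,22,23,28,29,30,31): XOR of data positions = 0⊕1⊕1⊕1⊕0⊕1⊕1⊕1⊕0⊕0⊕0⊕0⊕0⊕1⊕0 = 1
p8 (pos 8,9,10,11,12,13,14,15,24,25,26,27,28,29,30,31): XOR of data positions = 1⊕0⊕1⊕1⊕0⊕1⊕1⊕1⊕0⊕1⊕1⊕0⊕0⊕1⊕0 = 1
p16 (pos 16,17,18,19,20,21,22,23,24,25,26,27,28,29,30,31): XOR of data positions = 0⊕1⊕0⊕1⊕0⊕0⊕0⊕1⊕0⊕1⊕1⊕0⊕0⊕1⊕0 = 0
Codeword: 1101011110110110010100010110010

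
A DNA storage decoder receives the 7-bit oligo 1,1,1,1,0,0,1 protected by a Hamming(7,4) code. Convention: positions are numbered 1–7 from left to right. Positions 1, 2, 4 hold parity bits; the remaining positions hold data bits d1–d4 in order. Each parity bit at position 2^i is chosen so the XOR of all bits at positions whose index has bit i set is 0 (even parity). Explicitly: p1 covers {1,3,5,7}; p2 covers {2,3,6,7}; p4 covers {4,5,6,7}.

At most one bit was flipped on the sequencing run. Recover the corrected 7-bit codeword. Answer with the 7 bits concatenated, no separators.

1101001

s1 (pos 1,3,5,7): 1⊕1⊕0⊕1 = 1
s2 (pos 2,3,6,7): 1⊕1⊕0⊕1 = 1
s4 (pos 4,5,6,7): 1⊕0⊕0⊕1 = 0
Syndrome s4…s1 = 011 → error at position 3.
Flip position 3: 1111001 → 1101001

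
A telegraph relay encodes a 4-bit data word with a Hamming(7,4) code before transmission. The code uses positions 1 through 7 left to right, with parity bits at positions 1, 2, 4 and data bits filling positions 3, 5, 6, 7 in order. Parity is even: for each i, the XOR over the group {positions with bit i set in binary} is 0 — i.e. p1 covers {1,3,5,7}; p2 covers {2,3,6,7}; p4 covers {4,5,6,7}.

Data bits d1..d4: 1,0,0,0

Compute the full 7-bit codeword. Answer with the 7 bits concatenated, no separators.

1110000

Place data at non-parity positions: p1 p2 1 p4 0 0 0
p1 (pos 1,3,5,7): XOR of data positions = 1⊕0⊕0 = 1
p2 (pos 2,3,6,7): XOR of data positions = 1⊕0⊕0 = 1
p4 (pos 4,5,6,7): XOR of data positions = 0⊕0⊕0 = 0
Codeword: 1110000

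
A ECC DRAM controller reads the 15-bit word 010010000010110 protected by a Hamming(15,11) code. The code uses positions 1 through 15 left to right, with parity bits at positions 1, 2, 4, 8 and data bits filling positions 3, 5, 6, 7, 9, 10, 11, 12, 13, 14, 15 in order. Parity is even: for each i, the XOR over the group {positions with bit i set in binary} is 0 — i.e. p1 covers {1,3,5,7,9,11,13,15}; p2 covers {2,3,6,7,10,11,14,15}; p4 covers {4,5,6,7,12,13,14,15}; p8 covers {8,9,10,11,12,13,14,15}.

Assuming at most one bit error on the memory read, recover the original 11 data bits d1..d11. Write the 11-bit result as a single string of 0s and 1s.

s1 (pos 1,3,5,7,9,11,13,15): 0⊕0⊕1⊕0⊕0⊕1⊕1⊕0 = 1
s2 (pos 2,3,6,7,10,11,14,15): 1⊕0⊕0⊕0⊕0⊕1⊕1⊕0 = 1
s4 (pos 4,5,6,7,12,13,14,15): 0⊕1⊕0⊕0⊕0⊕1⊕1⊕0 = 1
s8 (pos 8,9,10,11,12,13,14,15): 0⊕0⊕0⊕1⊕0⊕1⊕1⊕0 = 1
Syndrome s8…s1 = 1111 → error at position 15.
Flip position 15: 010010000010110 → 010010000010111
Read data bits from positions 3,5,6,7,9,10,11,12,13,14,15: 01000010111

01000010111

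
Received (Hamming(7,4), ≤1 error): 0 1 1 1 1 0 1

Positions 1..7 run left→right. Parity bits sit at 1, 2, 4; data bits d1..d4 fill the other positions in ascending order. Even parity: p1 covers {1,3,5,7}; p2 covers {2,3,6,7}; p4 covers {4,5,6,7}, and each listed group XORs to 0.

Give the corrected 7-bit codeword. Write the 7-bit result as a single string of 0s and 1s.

0111100

s1 (pos 1,3,5,7): 0⊕1⊕1⊕1 = 1
s2 (pos 2,3,6,7): 1⊕1⊕0⊕1 = 1
s4 (pos 4,5,6,7): 1⊕1⊕0⊕1 = 1
Syndrome s4…s1 = 111 → error at position 7.
Flip position 7: 0111101 → 0111100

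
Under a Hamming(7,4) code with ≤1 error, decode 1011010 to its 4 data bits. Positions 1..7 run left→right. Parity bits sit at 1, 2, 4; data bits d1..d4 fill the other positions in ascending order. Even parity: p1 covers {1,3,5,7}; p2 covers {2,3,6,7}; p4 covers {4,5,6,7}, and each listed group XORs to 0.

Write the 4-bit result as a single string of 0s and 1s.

1010

s1 (pos 1,3,5,7): 1⊕1⊕0⊕0 = 0
s2 (pos 2,3,6,7): 0⊕1⊕1⊕0 = 0
s4 (pos 4,5,6,7): 1⊕0⊕1⊕0 = 0
Syndrome s4…s1 = 000 → no error.
Read data bits from positions 3,5,6,7: 1010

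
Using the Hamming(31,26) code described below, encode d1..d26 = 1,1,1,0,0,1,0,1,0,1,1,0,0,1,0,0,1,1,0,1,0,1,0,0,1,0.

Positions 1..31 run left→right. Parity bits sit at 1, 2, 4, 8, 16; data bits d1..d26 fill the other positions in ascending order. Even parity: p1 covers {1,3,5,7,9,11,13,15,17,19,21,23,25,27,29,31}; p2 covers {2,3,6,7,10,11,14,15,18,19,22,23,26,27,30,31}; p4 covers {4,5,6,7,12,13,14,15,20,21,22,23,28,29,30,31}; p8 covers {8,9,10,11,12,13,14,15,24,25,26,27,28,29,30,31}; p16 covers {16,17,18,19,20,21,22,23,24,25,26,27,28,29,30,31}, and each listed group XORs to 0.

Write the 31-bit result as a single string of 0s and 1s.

1010110101010110001001101010010

Place data at non-parity positions: p1 p2 1 p4 1 1 0 p8 0 1 0 1 0 1 1 p16 0 0 1 0 0 1 1 0 1 0 1 0 0 1 0
p1 (pos 1,3,5,7,9,11,13,15,17,19,21,23,25,27,29,31): XOR of data positions = 1⊕1⊕0⊕0⊕0⊕0⊕1⊕0⊕1⊕0⊕1⊕1⊕1⊕0⊕0 = 1
p2 (pos 2,3,6,7,10,11,14,15,18,19,22,23,26,27,30,31): XOR of data positions = 1⊕1⊕0⊕1⊕0⊕1⊕1⊕0⊕1⊕1⊕1⊕0⊕1⊕1⊕0 = 0
p4 (pos 4,5,6,7,12,13,14,15,20,21,22,23,28,29,30,31): XOR of data positions = 1⊕1⊕0⊕1⊕0⊕1⊕1⊕0⊕0⊕1⊕1⊕0⊕0⊕1⊕0 = 0
p8 (pos 8,9,10,11,12,13,14,15,24,25,26,27,28,29,30,31): XOR of data positions = 0⊕1⊕0⊕1⊕0⊕1⊕1⊕0⊕1⊕0⊕1⊕0⊕0⊕1⊕0 = 1
p16 (pos 16,17,18,19,20,21,22,23,24,25,26,27,28,29,30,31): XOR of data positions = 0⊕0⊕1⊕0⊕0⊕1⊕1⊕0⊕1⊕0⊕1⊕0⊕0⊕1⊕0 = 0
Codeword: 1010110101010110001001101010010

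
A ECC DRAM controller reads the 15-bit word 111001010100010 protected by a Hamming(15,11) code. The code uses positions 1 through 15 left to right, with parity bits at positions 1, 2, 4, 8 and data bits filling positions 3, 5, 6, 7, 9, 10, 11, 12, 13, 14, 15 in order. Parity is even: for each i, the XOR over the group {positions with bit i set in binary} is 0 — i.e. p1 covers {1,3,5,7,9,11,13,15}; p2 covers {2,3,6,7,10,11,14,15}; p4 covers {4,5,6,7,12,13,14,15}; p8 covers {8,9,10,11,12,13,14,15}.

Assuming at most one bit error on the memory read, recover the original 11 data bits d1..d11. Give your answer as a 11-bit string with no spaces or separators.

10100000010

s1 (pos 1,3,5,7,9,11,13,15): 1⊕1⊕0⊕0⊕0⊕0⊕0⊕0 = 0
s2 (pos 2,3,6,7,10,11,14,15): 1⊕1⊕1⊕0⊕1⊕0⊕1⊕0 = 1
s4 (pos 4,5,6,7,12,13,14,15): 0⊕0⊕1⊕0⊕0⊕0⊕1⊕0 = 0
s8 (pos 8,9,10,11,12,13,14,15): 1⊕0⊕1⊕0⊕0⊕0⊕1⊕0 = 1
Syndrome s8…s1 = 1010 → error at position 10.
Flip position 10: 111001010100010 → 111001010000010
Read data bits from positions 3,5,6,7,9,10,11,12,13,14,15: 10100000010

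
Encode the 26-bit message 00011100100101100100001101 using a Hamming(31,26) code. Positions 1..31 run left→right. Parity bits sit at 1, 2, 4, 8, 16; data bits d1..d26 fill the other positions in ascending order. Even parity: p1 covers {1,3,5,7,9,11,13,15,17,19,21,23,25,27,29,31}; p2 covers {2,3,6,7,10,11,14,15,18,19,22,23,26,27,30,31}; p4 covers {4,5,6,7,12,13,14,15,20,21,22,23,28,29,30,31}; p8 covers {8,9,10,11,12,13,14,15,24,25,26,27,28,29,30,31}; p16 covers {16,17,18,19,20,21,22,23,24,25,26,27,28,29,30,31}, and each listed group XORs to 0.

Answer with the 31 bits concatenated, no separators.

0101001011001001101100100001101

Place data at non-parity positions: p1 p2 0 p4 0 0 1 p8 1 1 0 0 1 0 0 p16 1 0 1 1 0 0 1 0 0 0 0 1 1 0 1
p1 (pos 1,3,5,7,9,11,13,15,17,19,21,23,25,27,29,31): XOR of data positions = 0⊕0⊕1⊕1⊕0⊕1⊕0⊕1⊕1⊕0⊕1⊕0⊕0⊕1⊕1 = 0
p2 (pos 2,3,6,7,10,11,14,15,18,19,22,23,26,27,30,31): XOR of data positions = 0⊕0⊕1⊕1⊕0⊕0⊕0⊕0⊕1⊕0⊕1⊕0⊕0⊕0⊕1 = 1
p4 (pos 4,5,6,7,12,13,14,15,20,21,22,23,28,29,30,31): XOR of data positions = 0⊕0⊕1⊕0⊕1⊕0⊕0⊕1⊕0⊕0⊕1⊕1⊕1⊕0⊕1 = 1
p8 (pos 8,9,10,11,12,13,14,15,24,25,26,27,28,29,30,31): XOR of data positions = 1⊕1⊕0⊕0⊕1⊕0⊕0⊕0⊕0⊕0⊕0⊕1⊕1⊕0⊕1 = 0
p16 (pos 16,17,18,19,20,21,22,23,24,25,26,27,28,29,30,31): XOR of data positions = 1⊕0⊕1⊕1⊕0⊕0⊕1⊕0⊕0⊕0⊕0⊕1⊕1⊕0⊕1 = 1
Codeword: 0101001011001001101100100001101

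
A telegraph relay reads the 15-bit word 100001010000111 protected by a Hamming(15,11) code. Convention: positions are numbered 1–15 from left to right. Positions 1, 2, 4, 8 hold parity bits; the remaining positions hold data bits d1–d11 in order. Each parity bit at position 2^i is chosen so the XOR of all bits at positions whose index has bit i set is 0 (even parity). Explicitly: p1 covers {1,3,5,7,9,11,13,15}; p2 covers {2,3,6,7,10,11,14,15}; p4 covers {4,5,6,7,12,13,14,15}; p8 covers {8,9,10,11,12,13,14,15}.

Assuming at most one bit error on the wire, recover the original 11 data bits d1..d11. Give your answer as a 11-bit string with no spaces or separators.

s1 (pos 1,3,5,7,9,11,13,15): 1⊕0⊕0⊕0⊕0⊕0⊕1⊕1 = 1
s2 (pos 2,3,6,7,10,11,14,15): 0⊕0⊕1⊕0⊕0⊕0⊕1⊕1 = 1
s4 (pos 4,5,6,7,12,13,14,15): 0⊕0⊕1⊕0⊕0⊕1⊕1⊕1 = 0
s8 (pos 8,9,10,11,12,13,14,15): 1⊕0⊕0⊕0⊕0⊕1⊕1⊕1 = 0
Syndrome s8…s1 = 0011 → error at position 3.
Flip position 3: 100001010000111 → 101001010000111
Read data bits from positions 3,5,6,7,9,10,11,12,13,14,15: 10100000111

10100000111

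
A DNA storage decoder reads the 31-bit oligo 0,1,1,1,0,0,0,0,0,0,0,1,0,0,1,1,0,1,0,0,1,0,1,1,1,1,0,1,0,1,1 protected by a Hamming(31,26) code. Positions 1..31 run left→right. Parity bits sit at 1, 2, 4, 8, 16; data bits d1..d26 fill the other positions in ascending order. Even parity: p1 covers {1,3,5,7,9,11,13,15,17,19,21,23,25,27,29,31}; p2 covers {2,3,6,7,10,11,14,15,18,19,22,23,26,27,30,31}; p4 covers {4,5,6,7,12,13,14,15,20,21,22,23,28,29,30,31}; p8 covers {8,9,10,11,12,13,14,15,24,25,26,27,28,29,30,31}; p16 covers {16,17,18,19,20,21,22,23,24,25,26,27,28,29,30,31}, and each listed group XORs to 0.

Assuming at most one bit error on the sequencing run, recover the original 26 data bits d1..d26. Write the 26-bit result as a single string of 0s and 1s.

10000001001010010111101011

s1 (pos 1,3,5,7,9,11,13,15,17,19,21,23,25,27,29,31): 0⊕1⊕0⊕0⊕0⊕0⊕0⊕1⊕0⊕0⊕1⊕1⊕1⊕0⊕0⊕1 = 0
s2 (pos 2,3,6,7,10,11,14,15,18,19,22,23,26,27,30,31): 1⊕1⊕0⊕0⊕0⊕0⊕0⊕1⊕1⊕0⊕0⊕1⊕1⊕0⊕1⊕1 = 0
s4 (pos 4,5,6,7,12,13,14,15,20,21,22,23,28,29,30,31): 1⊕0⊕0⊕0⊕1⊕0⊕0⊕1⊕0⊕1⊕0⊕1⊕1⊕0⊕1⊕1 = 0
s8 (pos 8,9,10,11,12,13,14,15,24,25,26,27,28,29,30,31): 0⊕0⊕0⊕0⊕1⊕0⊕0⊕1⊕1⊕1⊕1⊕0⊕1⊕0⊕1⊕1 = 0
s16 (pos 16,17,18,19,20,21,22,23,24,25,26,27,28,29,30,31): 1⊕0⊕1⊕0⊕0⊕1⊕0⊕1⊕1⊕1⊕1⊕0⊕1⊕0⊕1⊕1 = 0
Syndrome s16…s1 = 00000 → no error.
Read data bits from positions 3,5,6,7,9,10,11,12,13,14,15,17,18,19,20,21,22,23,24,25,26,27,28,29,30,31: 10000001001010010111101011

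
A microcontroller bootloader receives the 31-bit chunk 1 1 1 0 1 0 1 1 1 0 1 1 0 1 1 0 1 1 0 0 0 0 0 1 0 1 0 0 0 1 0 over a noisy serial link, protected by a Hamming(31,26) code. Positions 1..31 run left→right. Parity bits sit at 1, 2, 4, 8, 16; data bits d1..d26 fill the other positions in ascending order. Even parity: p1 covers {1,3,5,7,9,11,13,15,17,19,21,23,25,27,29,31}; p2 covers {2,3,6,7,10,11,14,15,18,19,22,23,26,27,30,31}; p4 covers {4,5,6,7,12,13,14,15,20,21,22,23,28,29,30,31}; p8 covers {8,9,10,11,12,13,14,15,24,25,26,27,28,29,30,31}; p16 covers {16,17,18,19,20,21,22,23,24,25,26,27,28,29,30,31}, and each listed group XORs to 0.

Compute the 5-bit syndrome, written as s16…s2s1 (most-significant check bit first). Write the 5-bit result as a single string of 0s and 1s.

11010

s1 (pos 1,3,5,7,9,11,13,15,17,19,21,23,25,27,29,31): 1⊕1⊕1⊕1⊕1⊕1⊕0⊕1⊕1⊕0⊕0⊕0⊕0⊕0⊕0⊕0 = 0
s2 (pos 2,3,6,7,10,11,14,15,18,19,22,23,26,27,30,31): 1⊕1⊕0⊕1⊕0⊕1⊕1⊕1⊕1⊕0⊕0⊕0⊕1⊕0⊕1⊕0 = 1
s4 (pos 4,5,6,7,12,13,14,15,20,21,22,23,28,29,30,31): 0⊕1⊕0⊕1⊕1⊕0⊕1⊕1⊕0⊕0⊕0⊕0⊕0⊕0⊕1⊕0 = 0
s8 (pos 8,9,10,11,12,13,14,15,24,25,26,27,28,29,30,31): 1⊕1⊕0⊕1⊕1⊕0⊕1⊕1⊕1⊕0⊕1⊕0⊕0⊕0⊕1⊕0 = 1
s16 (pos 16,17,18,19,20,21,22,23,24,25,26,27,28,29,30,31): 0⊕1⊕1⊕0⊕0⊕0⊕0⊕0⊕1⊕0⊕1⊕0⊕0⊕0⊕1⊕0 = 1
Syndrome s16…s1 = 11010 → error at position 26.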